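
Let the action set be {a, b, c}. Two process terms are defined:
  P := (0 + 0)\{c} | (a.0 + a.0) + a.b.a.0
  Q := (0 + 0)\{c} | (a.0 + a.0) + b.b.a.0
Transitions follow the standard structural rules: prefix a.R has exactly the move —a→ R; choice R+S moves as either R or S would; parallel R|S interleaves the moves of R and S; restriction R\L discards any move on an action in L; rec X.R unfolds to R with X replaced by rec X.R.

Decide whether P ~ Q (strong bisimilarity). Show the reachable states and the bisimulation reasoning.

not bisimilar

P's transition system — 5 states:
  u0 = (0 + 0)\{c} | (a.0 + a.0) + a.b.a.0 ⊢ ··a··> u1, ··a··> u2
  u1 = (0 + 0)\{c} | 0 ⊢ ∅
  u2 = b.a.0 ⊢ ··b··> u3
  u3 = a.0 ⊢ ··a··> u4
  u4 = 0 ⊢ ∅
Q's transition system — 5 states:
  v0 = (0 + 0)\{c} | (a.0 + a.0) + b.b.a.0 ⊢ ··a··> v1, ··b··> v2
  v1 = (0 + 0)\{c} | 0 ⊢ ∅
  v2 = b.a.0 ⊢ ··b··> v3
  v3 = a.0 ⊢ ··a··> v4
  v4 = 0 ⊢ ∅
Coarsest stable partition (strong bisimilarity classes):
  B0 = {u0}
  B1 = {u1, u4, v1, v4}
  B2 = {u2, v2}
  B3 = {u3, v3}
  B4 = {v0}
u0 ∈ B0, v0 ∈ B4 → different blocks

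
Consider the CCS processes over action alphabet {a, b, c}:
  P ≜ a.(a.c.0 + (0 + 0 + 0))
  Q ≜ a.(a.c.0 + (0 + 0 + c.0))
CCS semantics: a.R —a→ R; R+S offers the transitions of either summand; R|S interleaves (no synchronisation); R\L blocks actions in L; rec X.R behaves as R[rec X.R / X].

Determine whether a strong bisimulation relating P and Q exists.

Reachable graph of P (4 states):
  m0 = a.(a.c.0 + (0 + 0 + 0)) has moves —a→ m1
  m1 = a.c.0 + (0 + 0 + 0) has moves —a→ m2
  m2 = c.0 has moves —c→ m3
  m3 = 0 has moves ·
Reachable graph of Q (4 states):
  n0 = a.(a.c.0 + (0 + 0 + c.0)) has moves —a→ n1
  n1 = a.c.0 + (0 + 0 + c.0) has moves —a→ n2, —c→ n3
  n2 = c.0 has moves —c→ n3
  n3 = 0 has moves ·
Partition-refinement fixed point:
  B0 = {m0}
  B1 = {m1}
  B2 = {m2, n2}
  B3 = {m3, n3}
  B4 = {n0}
  B5 = {n1}
m0 ∈ B0, n0 ∈ B4 → different blocks

not bisimilar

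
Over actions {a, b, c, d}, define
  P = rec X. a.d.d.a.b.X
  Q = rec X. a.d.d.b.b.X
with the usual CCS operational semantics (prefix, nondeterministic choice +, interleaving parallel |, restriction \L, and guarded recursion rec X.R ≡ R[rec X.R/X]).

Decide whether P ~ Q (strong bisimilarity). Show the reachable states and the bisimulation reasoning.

P's transition system — 5 states:
  p0 = rec X. a.d.d.a.b.X :: ··a··> p1
  p1 = d.d.a.b.(rec X. a.d.d.a.b.X) :: ··d··> p2
  p2 = d.a.b.(rec X. a.d.d.a.b.X) :: ··d··> p3
  p3 = a.b.(rec X. a.d.d.a.b.X) :: ··a··> p4
  p4 = b.(rec X. a.d.d.a.b.X) :: ··b··> p0
Q's transition system — 5 states:
  q0 = rec X. a.d.d.b.b.X :: ··a··> q1
  q1 = d.d.b.b.(rec X. a.d.d.b.b.X) :: ··d··> q2
  q2 = d.b.b.(rec X. a.d.d.b.b.X) :: ··d··> q3
  q3 = b.b.(rec X. a.d.d.b.b.X) :: ··b··> q4
  q4 = b.(rec X. a.d.d.b.b.X) :: ··b··> q0
Coarsest stable partition (strong bisimilarity classes):
  B0 = {p0}
  B1 = {p1}
  B2 = {p2}
  B3 = {p3}
  B4 = {p4}
  B5 = {q0}
  B6 = {q1}
  B7 = {q2}
  B8 = {q3}
  B9 = {q4}
p0 ∈ B0, q0 ∈ B5 → different blocks

NO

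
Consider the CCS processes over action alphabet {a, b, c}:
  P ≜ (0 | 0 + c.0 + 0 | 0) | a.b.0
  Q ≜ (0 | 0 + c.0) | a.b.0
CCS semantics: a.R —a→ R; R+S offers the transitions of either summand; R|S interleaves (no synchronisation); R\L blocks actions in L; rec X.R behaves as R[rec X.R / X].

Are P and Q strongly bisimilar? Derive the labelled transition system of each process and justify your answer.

LTS(P): 6 reachable states
  u0 = (0 | 0 + c.0 + 0 | 0) | a.b.0 → -a-> u1, -c-> u2
  u1 = (0 | 0 + c.0 + 0 | 0) | b.0 → -b-> u3, -c-> u4
  u2 = 0 | a.b.0 → -a-> u4
  u3 = (0 | 0 + c.0 + 0 | 0) | 0 → -c-> u5
  u4 = 0 | b.0 → -b-> u5
  u5 = 0 | 0 → ·
LTS(Q): 6 reachable states
  v0 = (0 | 0 + c.0) | a.b.0 → -a-> v1, -c-> v2
  v1 = (0 | 0 + c.0) | b.0 → -b-> v3, -c-> v4
  v2 = 0 | a.b.0 → -a-> v4
  v3 = (0 | 0 + c.0) | 0 → -c-> v5
  v4 = 0 | b.0 → -b-> v5
  v5 = 0 | 0 → ·
Bisimilarity quotient blocks:
  B0 = {u0, v0}
  B1 = {u1, v1}
  B2 = {u4, v4}
  B3 = {u5, v5}
  B4 = {u3, v3}
  B5 = {u2, v2}
u0 ∈ B0, v0 ∈ B0 → same block

YES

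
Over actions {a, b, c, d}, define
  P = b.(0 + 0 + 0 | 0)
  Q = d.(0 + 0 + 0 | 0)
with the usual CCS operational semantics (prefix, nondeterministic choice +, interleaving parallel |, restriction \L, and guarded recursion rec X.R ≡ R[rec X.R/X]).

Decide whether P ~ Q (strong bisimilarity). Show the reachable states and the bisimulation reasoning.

Reachable graph of P (2 states):
  s0 = b.(0 + 0 + 0 | 0) :: -b-> s1
  s1 = 0 + 0 + 0 | 0 :: ∅
Reachable graph of Q (2 states):
  t0 = d.(0 + 0 + 0 | 0) :: -d-> t1
  t1 = 0 + 0 + 0 | 0 :: ∅
Bisimilarity quotient blocks:
  B0 = {s0}
  B1 = {s1, t1}
  B2 = {t0}
s0 ∈ B0, t0 ∈ B2 → different blocks

not bisimilar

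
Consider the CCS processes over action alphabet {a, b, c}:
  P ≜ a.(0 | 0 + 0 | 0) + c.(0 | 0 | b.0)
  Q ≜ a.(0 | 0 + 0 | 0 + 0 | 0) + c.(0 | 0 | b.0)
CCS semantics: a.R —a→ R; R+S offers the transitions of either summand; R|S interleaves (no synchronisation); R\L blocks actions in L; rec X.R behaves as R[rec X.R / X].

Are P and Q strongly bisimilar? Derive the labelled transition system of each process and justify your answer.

LTS(P): 4 reachable states
  s0 = a.(0 | 0 + 0 | 0) + c.(0 | 0 | b.0) :: —a→ s1, —c→ s2
  s1 = 0 | 0 + 0 | 0 :: ∅
  s2 = 0 | 0 | b.0 :: —b→ s3
  s3 = 0 | 0 | 0 :: ∅
LTS(Q): 4 reachable states
  t0 = a.(0 | 0 + 0 | 0 + 0 | 0) + c.(0 | 0 | b.0) :: —a→ t1, —c→ t2
  t1 = 0 | 0 + 0 | 0 + 0 | 0 :: ∅
  t2 = 0 | 0 | b.0 :: —b→ t3
  t3 = 0 | 0 | 0 :: ∅
Bisimilarity quotient blocks:
  B0 = {s0, t0}
  B1 = {s2, t2}
  B2 = {s1, s3, t1, t3}
s0 ∈ B0, t0 ∈ B0 → same block

P ~ Q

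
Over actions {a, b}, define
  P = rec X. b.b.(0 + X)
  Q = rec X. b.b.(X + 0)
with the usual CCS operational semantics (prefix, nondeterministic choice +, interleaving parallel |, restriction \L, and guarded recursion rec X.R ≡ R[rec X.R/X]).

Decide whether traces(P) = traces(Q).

trace-equivalent

Reachable graph of P (3 states):
  m0 = rec X. b.b.(0 + X) has moves —b→ m1
  m1 = b.(0 + (rec X. b.b.(0 + X))) has moves —b→ m2
  m2 = 0 + (rec X. b.b.(0 + X)) has moves —b→ m1
Reachable graph of Q (3 states):
  n0 = rec X. b.b.(X + 0) has moves —b→ n1
  n1 = b.((rec X. b.b.(X + 0)) + 0) has moves —b→ n2
  n2 = (rec X. b.b.(X + 0)) + 0 has moves —b→ n1
Coarsest stable partition (strong bisimilarity classes):
  B0 = {m0, m1, m2, n0, n1, n2}
m0 ∈ B0, n0 ∈ B0 → same block
Bisimilar ⇒ trace-equivalent.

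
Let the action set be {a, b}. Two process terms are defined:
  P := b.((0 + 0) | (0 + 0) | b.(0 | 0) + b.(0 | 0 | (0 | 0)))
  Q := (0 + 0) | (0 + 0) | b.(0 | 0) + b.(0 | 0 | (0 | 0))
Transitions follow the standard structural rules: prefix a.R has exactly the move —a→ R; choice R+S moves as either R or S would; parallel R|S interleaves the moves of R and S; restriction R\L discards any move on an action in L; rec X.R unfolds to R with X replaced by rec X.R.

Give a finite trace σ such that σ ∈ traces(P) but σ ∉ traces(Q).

LTS(P): 4 reachable states
  u0 = b.((0 + 0) | (0 + 0) | b.(0 | 0) + b.(0 | 0 | (0 | 0))) has moves =b=> u1
  u1 = (0 + 0) | (0 + 0) | b.(0 | 0) + b.(0 | 0 | (0 | 0)) has moves =b=> u2, =b=> u3
  u2 = (0 + 0) | (0 + 0) | (0 | 0) has moves ·
  u3 = 0 | 0 | (0 | 0) has moves ·
LTS(Q): 3 reachable states
  v0 = (0 + 0) | (0 + 0) | b.(0 | 0) + b.(0 | 0 | (0 | 0)) has moves =b=> v1, =b=> v2
  v1 = (0 + 0) | (0 + 0) | (0 | 0) has moves ·
  v2 = 0 | 0 | (0 | 0) has moves ·
Executing bb from P (initial set {u0}):
  after b @ step 1: {u1}
  after b @ step 2: {u2, u3}
  ✓ P
Executing bb from Q (initial set {v0}):
  after b @ step 1: {v1, v2}
  after b @ step 2: no successor for Q

bb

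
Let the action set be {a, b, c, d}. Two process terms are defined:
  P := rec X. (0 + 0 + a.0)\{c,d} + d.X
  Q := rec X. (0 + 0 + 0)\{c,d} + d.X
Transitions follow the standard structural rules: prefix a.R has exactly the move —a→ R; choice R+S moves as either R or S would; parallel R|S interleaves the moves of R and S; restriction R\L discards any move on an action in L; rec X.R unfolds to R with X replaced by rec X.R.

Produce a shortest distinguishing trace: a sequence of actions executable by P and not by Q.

LTS(P): 2 reachable states
  m0 = rec X. (0 + 0 + a.0)\{c,d} + d.X | -a-> m1, -d-> m0
  m1 = 0\{c,d} | ∅
LTS(Q): 1 reachable states
  n0 = rec X. (0 + 0 + 0)\{c,d} + d.X | -d-> n0
Run σ = ⟨a⟩ on P: start {m0}
  [1] a ⇒ {m1}
  — P admits the full trace.
Run σ = ⟨a⟩ on Q: start {n0}
  [1] a ⇒ ∅  — Q cannot continue

a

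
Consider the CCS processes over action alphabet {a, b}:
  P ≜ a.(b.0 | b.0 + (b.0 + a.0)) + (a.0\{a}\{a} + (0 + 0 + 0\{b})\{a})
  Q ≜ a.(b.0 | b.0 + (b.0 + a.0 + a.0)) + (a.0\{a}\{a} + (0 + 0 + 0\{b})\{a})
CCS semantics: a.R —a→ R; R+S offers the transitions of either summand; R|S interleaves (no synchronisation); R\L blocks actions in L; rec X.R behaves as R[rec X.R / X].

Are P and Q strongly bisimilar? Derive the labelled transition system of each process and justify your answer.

P ~ Q

LTS(P): 7 reachable states
  m0 = a.(b.0 | b.0 + (b.0 + a.0)) + (a.0\{a}\{a} + (0 + 0 + 0\{b})\{a}) ⊢ —a→ m1, —a→ m2
  m1 = 0\{a}\{a} ⊢ deadlocked
  m2 = b.0 | b.0 + (b.0 + a.0) ⊢ —a→ m3, —b→ m3, —b→ m4, —b→ m5
  m3 = 0 ⊢ deadlocked
  m4 = 0 | b.0 ⊢ —b→ m6
  m5 = b.0 | 0 ⊢ —b→ m6
  m6 = 0 | 0 ⊢ deadlocked
LTS(Q): 7 reachable states
  n0 = a.(b.0 | b.0 + (b.0 + a.0 + a.0)) + (a.0\{a}\{a} + (0 + 0 + 0\{b})\{a}) ⊢ —a→ n1, —a→ n2
  n1 = 0\{a}\{a} ⊢ deadlocked
  n2 = b.0 | b.0 + (b.0 + a.0 + a.0) ⊢ —a→ n3, —b→ n3, —b→ n4, —b→ n5
  n3 = 0 ⊢ deadlocked
  n4 = 0 | b.0 ⊢ —b→ n6
  n5 = b.0 | 0 ⊢ —b→ n6
  n6 = 0 | 0 ⊢ deadlocked
Partition-refinement fixed point:
  B0 = {m0, n0}
  B1 = {m2, n2}
  B2 = {m4, m5, n4, n5}
  B3 = {m1, m3, m6, n1, n3, n6}
m0 ∈ B0, n0 ∈ B0 → same block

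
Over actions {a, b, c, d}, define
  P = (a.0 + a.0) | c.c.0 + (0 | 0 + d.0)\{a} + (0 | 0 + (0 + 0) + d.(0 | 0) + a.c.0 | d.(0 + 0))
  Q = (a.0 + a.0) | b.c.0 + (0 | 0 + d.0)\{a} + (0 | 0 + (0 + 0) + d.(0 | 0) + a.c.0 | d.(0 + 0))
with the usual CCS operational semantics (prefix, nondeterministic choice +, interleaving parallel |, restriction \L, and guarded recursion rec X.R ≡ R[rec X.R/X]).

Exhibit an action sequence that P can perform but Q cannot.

LTS(P): 12 reachable states
  s0 = (a.0 + a.0) | c.c.0 + (0 | 0 + d.0)\{a} + (0 | 0 + (0 + 0) + d.(0 | 0) + a.c.0 | d.(0 + 0)) | ··a··> s1, ··a··> s2, ··c··> s3, ··d··> s4, ··d··> s5, ··d··> s6
  s1 = 0 | c.c.0 | ··c··> s7
  s2 = c.0 | d.(0 + 0) | ··c··> s8, ··d··> s9
  s3 = (a.0 + a.0) | c.0 | ··a··> s7, ··c··> s10
  s4 = 0 | 0 | ∅
  s5 = 0\{a} | ∅
  s6 = a.c.0 | (0 + 0) | ··a··> s9
  s7 = 0 | c.0 | ··c··> s4
  s8 = 0 | d.(0 + 0) | ··d··> s11
  s9 = c.0 | (0 + 0) | ··c··> s11
  s10 = (a.0 + a.0) | 0 | ··a··> s4
  s11 = 0 | (0 + 0) | ∅
LTS(Q): 12 reachable states
  t0 = (a.0 + a.0) | b.c.0 + (0 | 0 + d.0)\{a} + (0 | 0 + (0 + 0) + d.(0 | 0) + a.c.0 | d.(0 + 0)) | ··a··> t1, ··a··> t2, ··b··> t3, ··d··> t4, ··d··> t5, ··d··> t6
  t1 = 0 | b.c.0 | ··b··> t7
  t2 = c.0 | d.(0 + 0) | ··c··> t8, ··d··> t9
  t3 = (a.0 + a.0) | c.0 | ··a··> t7, ··c··> t10
  t4 = 0 | 0 | ∅
  t5 = 0\{a} | ∅
  t6 = a.c.0 | (0 + 0) | ··a··> t9
  t7 = 0 | c.0 | ··c··> t4
  t8 = 0 | d.(0 + 0) | ··d··> t11
  t9 = c.0 | (0 + 0) | ··c··> t11
  t10 = (a.0 + a.0) | 0 | ··a··> t4
  t11 = 0 | (0 + 0) | ∅
Trace ⟨c⟩ through P, begin at {s0}:
  [1] c ⇒ {s3}
  ✓ P
Trace ⟨c⟩ through Q, begin at {t0}:
  [1] c ⇒ ∅  — Q cannot continue

c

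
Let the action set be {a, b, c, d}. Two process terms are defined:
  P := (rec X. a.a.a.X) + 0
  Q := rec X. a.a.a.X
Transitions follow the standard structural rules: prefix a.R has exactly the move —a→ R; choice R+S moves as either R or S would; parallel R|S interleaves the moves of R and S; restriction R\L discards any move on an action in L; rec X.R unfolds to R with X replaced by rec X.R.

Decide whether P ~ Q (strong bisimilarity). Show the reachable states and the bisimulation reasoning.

LTS(P): 4 reachable states
  s0 = (rec X. a.a.a.X) + 0 ⊢ =a=> s1
  s1 = a.a.(rec X. a.a.a.X) ⊢ =a=> s2
  s2 = a.(rec X. a.a.a.X) ⊢ =a=> s3
  s3 = rec X. a.a.a.X ⊢ =a=> s1
LTS(Q): 3 reachable states
  t0 = rec X. a.a.a.X ⊢ =a=> t1
  t1 = a.a.(rec X. a.a.a.X) ⊢ =a=> t2
  t2 = a.(rec X. a.a.a.X) ⊢ =a=> t0
Coarsest stable partition (strong bisimilarity classes):
  B0 = {s0, s1, s2, s3, t0, t1, t2}
s0 ∈ B0, t0 ∈ B0 → same block

bisimilar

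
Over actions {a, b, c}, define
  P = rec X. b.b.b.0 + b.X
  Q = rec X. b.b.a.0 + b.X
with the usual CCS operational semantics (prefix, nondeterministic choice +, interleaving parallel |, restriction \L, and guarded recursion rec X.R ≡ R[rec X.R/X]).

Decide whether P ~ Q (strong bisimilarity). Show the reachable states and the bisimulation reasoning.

LTS(P): 4 reachable states
  p0 = rec X. b.b.b.0 + b.X → —b→ p0, —b→ p1
  p1 = b.b.0 → —b→ p2
  p2 = b.0 → —b→ p3
  p3 = 0 → stopped
LTS(Q): 4 reachable states
  q0 = rec X. b.b.a.0 + b.X → —b→ q0, —b→ q1
  q1 = b.a.0 → —b→ q2
  q2 = a.0 → —a→ q3
  q3 = 0 → stopped
Bisimilarity quotient blocks:
  B0 = {p0}
  B1 = {p1}
  B2 = {p2}
  B3 = {p3, q3}
  B4 = {q0}
  B5 = {q1}
  B6 = {q2}
p0 ∈ B0, q0 ∈ B4 → different blocks

not bisimilar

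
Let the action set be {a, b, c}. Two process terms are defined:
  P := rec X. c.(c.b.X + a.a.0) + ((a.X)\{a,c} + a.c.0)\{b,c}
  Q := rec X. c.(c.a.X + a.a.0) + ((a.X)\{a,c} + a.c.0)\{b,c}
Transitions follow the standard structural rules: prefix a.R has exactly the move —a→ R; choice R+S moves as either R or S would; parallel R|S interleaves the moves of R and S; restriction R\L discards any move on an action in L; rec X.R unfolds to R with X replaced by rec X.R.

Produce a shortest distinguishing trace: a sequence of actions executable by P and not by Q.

ccb

Reachable graph of P (6 states):
  s0 = rec X. c.(c.b.X + a.a.0) + ((a.X)\{a,c} + a.c.0)\{b,c} has moves =a=> s1, =c=> s2
  s1 = (c.0)\{b,c} has moves deadlocked
  s2 = c.b.(rec X. c.(c.b.X + a.a.0) + ((a.X)\{a,c} + a.c.0)\{b,c}) + a.a.0 has moves =a=> s3, =c=> s4
  s3 = a.0 has moves =a=> s5
  s4 = b.(rec X. c.(c.b.X + a.a.0) + ((a.X)\{a,c} + a.c.0)\{b,c}) has moves =b=> s0
  s5 = 0 has moves deadlocked
Reachable graph of Q (6 states):
  t0 = rec X. c.(c.a.X + a.a.0) + ((a.X)\{a,c} + a.c.0)\{b,c} has moves =a=> t1, =c=> t2
  t1 = (c.0)\{b,c} has moves deadlocked
  t2 = c.a.(rec X. c.(c.a.X + a.a.0) + ((a.X)\{a,c} + a.c.0)\{b,c}) + a.a.0 has moves =a=> t3, =c=> t4
  t3 = a.0 has moves =a=> t5
  t4 = a.(rec X. c.(c.a.X + a.a.0) + ((a.X)\{a,c} + a.c.0)\{b,c}) has moves =a=> t0
  t5 = 0 has moves deadlocked
Trace ⟨ccb⟩ through P, begin at {s0}:
  [1] c ⇒ {s2}
  [2] c ⇒ {s4}
  [3] b ⇒ {s0}
  — P admits the full trace.
Trace ⟨ccb⟩ through Q, begin at {t0}:
  [1] c ⇒ {t2}
  [2] c ⇒ {t4}
  [3] b ⇒ no successor for Q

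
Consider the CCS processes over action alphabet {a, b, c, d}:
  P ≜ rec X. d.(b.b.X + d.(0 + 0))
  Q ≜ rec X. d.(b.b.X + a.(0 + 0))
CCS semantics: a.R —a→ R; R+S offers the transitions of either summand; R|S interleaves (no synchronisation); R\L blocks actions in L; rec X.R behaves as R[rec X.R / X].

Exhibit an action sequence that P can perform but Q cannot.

dd

Reachable graph of P (4 states):
  p0 = rec X. d.(b.b.X + d.(0 + 0)) | =d=> p1
  p1 = b.b.(rec X. d.(b.b.X + d.(0 + 0))) + d.(0 + 0) | =b=> p2, =d=> p3
  p2 = b.(rec X. d.(b.b.X + d.(0 + 0))) | =b=> p0
  p3 = 0 + 0 | stopped
Reachable graph of Q (4 states):
  q0 = rec X. d.(b.b.X + a.(0 + 0)) | =d=> q1
  q1 = b.b.(rec X. d.(b.b.X + a.(0 + 0))) + a.(0 + 0) | =a=> q2, =b=> q3
  q2 = 0 + 0 | stopped
  q3 = b.(rec X. d.(b.b.X + a.(0 + 0))) | =b=> q0
Executing dd from P (initial set {p0}):
  step 1 (d): {p1}
  step 2 (d): {p3}
  P completes σ.
Executing dd from Q (initial set {q0}):
  step 1 (d): {q1}
  step 2 (d): no successor for Q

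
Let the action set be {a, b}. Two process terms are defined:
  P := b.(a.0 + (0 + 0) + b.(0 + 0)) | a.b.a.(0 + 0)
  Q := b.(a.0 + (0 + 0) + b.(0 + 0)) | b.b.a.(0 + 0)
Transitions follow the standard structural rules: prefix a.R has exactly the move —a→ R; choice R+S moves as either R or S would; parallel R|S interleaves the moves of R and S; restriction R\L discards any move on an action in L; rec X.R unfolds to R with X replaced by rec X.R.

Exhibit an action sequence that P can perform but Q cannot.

a

LTS(P): 16 reachable states
  s0 = b.(a.0 + (0 + 0) + b.(0 + 0)) | a.b.a.(0 + 0) :: =a=> s1, =b=> s2
  s1 = b.(a.0 + (0 + 0) + b.(0 + 0)) | b.a.(0 + 0) :: =b=> s3, =b=> s4
  s2 = (a.0 + (0 + 0) + b.(0 + 0)) | a.b.a.(0 + 0) :: =a=> s3, =a=> s5, =b=> s6
  s3 = (a.0 + (0 + 0) + b.(0 + 0)) | b.a.(0 + 0) :: =a=> s7, =b=> s8, =b=> s9
  s4 = b.(a.0 + (0 + 0) + b.(0 + 0)) | a.(0 + 0) :: =a=> s10, =b=> s9
  s5 = 0 | a.b.a.(0 + 0) :: =a=> s7
  s6 = (0 + 0) | a.b.a.(0 + 0) :: =a=> s8
  s7 = 0 | b.a.(0 + 0) :: =b=> s11
  s8 = (0 + 0) | b.a.(0 + 0) :: =b=> s12
  s9 = (a.0 + (0 + 0) + b.(0 + 0)) | a.(0 + 0) :: =a=> s11, =a=> s13, =b=> s12
  s10 = b.(a.0 + (0 + 0) + b.(0 + 0)) | (0 + 0) :: =b=> s13
  s11 = 0 | a.(0 + 0) :: =a=> s14
  s12 = (0 + 0) | a.(0 + 0) :: =a=> s15
  s13 = (a.0 + (0 + 0) + b.(0 + 0)) | (0 + 0) :: =a=> s14, =b=> s15
  s14 = 0 | (0 + 0) :: deadlocked
  s15 = (0 + 0) | (0 + 0) :: deadlocked
LTS(Q): 16 reachable states
  t0 = b.(a.0 + (0 + 0) + b.(0 + 0)) | b.b.a.(0 + 0) :: =b=> t1, =b=> t2
  t1 = (a.0 + (0 + 0) + b.(0 + 0)) | b.b.a.(0 + 0) :: =a=> t3, =b=> t4, =b=> t5
  t2 = b.(a.0 + (0 + 0) + b.(0 + 0)) | b.a.(0 + 0) :: =b=> t5, =b=> t6
  t3 = 0 | b.b.a.(0 + 0) :: =b=> t7
  t4 = (0 + 0) | b.b.a.(0 + 0) :: =b=> t8
  t5 = (a.0 + (0 + 0) + b.(0 + 0)) | b.a.(0 + 0) :: =a=> t7, =b=> t8, =b=> t9
  t6 = b.(a.0 + (0 + 0) + b.(0 + 0)) | a.(0 + 0) :: =a=> t10, =b=> t9
  t7 = 0 | b.a.(0 + 0) :: =b=> t11
  t8 = (0 + 0) | b.a.(0 + 0) :: =b=> t12
  t9 = (a.0 + (0 + 0) + b.(0 + 0)) | a.(0 + 0) :: =a=> t11, =a=> t13, =b=> t12
  t10 = b.(a.0 + (0 + 0) + b.(0 + 0)) | (0 + 0) :: =b=> t13
  t11 = 0 | a.(0 + 0) :: =a=> t14
  t12 = (0 + 0) | a.(0 + 0) :: =a=> t15
  t13 = (a.0 + (0 + 0) + b.(0 + 0)) | (0 + 0) :: =a=> t14, =b=> t15
  t14 = 0 | (0 + 0) :: deadlocked
  t15 = (0 + 0) | (0 + 0) :: deadlocked
Run σ = ⟨a⟩ on P: start {s0}
  step 1 (a): {s1}
  — P admits the full trace.
Run σ = ⟨a⟩ on Q: start {t0}
  step 1 (a): no successor for Q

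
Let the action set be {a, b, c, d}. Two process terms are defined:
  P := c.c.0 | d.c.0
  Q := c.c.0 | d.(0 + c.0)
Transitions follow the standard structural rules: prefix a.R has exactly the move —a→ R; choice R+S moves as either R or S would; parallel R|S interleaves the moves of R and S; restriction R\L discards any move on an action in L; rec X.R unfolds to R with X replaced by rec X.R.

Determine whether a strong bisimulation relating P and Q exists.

bisimilar

Reachable graph of P (9 states):
  m0 = c.c.0 | d.c.0 :: --c--▸ m1, --d--▸ m2
  m1 = c.0 | d.c.0 :: --c--▸ m3, --d--▸ m4
  m2 = c.c.0 | c.0 :: --c--▸ m4, --c--▸ m5
  m3 = 0 | d.c.0 :: --d--▸ m6
  m4 = c.0 | c.0 :: --c--▸ m6, --c--▸ m7
  m5 = c.c.0 | 0 :: --c--▸ m7
  m6 = 0 | c.0 :: --c--▸ m8
  m7 = c.0 | 0 :: --c--▸ m8
  m8 = 0 | 0 :: (no moves)
Reachable graph of Q (9 states):
  n0 = c.c.0 | d.(0 + c.0) :: --c--▸ n1, --d--▸ n2
  n1 = c.0 | d.(0 + c.0) :: --c--▸ n3, --d--▸ n4
  n2 = c.c.0 | (0 + c.0) :: --c--▸ n4, --c--▸ n5
  n3 = 0 | d.(0 + c.0) :: --d--▸ n6
  n4 = c.0 | (0 + c.0) :: --c--▸ n6, --c--▸ n7
  n5 = c.c.0 | 0 :: --c--▸ n7
  n6 = 0 | (0 + c.0) :: --c--▸ n8
  n7 = c.0 | 0 :: --c--▸ n8
  n8 = 0 | 0 :: (no moves)
Partition-refinement fixed point:
  B0 = {m0, n0}
  B1 = {m1, n1}
  B2 = {m3, n3}
  B3 = {m6, m7, n6, n7}
  B4 = {m8, n8}
  B5 = {m4, m5, n4, n5}
  B6 = {m2, n2}
m0 ∈ B0, n0 ∈ B0 → same block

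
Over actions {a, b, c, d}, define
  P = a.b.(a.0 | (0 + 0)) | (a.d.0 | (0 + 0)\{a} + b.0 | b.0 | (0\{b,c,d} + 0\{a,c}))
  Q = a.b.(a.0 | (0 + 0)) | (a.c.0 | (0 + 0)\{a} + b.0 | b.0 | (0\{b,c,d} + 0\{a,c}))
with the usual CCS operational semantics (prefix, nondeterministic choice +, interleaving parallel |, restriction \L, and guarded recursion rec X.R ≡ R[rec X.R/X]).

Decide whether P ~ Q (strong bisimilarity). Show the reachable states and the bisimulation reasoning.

P ≁ Q

Reachable graph of P (24 states):
  m0 = a.b.(a.0 | (0 + 0)) | (a.d.0 | (0 + 0)\{a} + b.0 | b.0 | (0\{b,c,d} + 0\{a,c})) | =a=> m1, =a=> m2, =b=> m3, =b=> m4
  m1 = a.b.(a.0 | (0 + 0)) | (d.0 | (0 + 0)\{a}) | =a=> m5, =d=> m6
  m2 = b.(a.0 | (0 + 0)) | (a.d.0 | (0 + 0)\{a} + b.0 | b.0 | (0\{b,c,d} + 0\{a,c})) | =a=> m5, =b=> m7, =b=> m8, =b=> m9
  m3 = a.b.(a.0 | (0 + 0)) | (0 | b.0 | (0\{b,c,d} + 0\{a,c})) | =a=> m8, =b=> m10
  m4 = a.b.(a.0 | (0 + 0)) | (b.0 | 0 | (0\{b,c,d} + 0\{a,c})) | =a=> m9, =b=> m10
  m5 = b.(a.0 | (0 + 0)) | (d.0 | (0 + 0)\{a}) | =b=> m11, =d=> m12
  m6 = a.b.(a.0 | (0 + 0)) | (0 | (0 + 0)\{a}) | =a=> m12
  m7 = a.0 | (0 + 0) | (a.d.0 | (0 + 0)\{a} + b.0 | b.0 | (0\{b,c,d} + 0\{a,c})) | =a=> m11, =a=> m13, =b=> m14, =b=> m15
  m8 = b.(a.0 | (0 + 0)) | (0 | b.0 | (0\{b,c,d} + 0\{a,c})) | =b=> m14, =b=> m16
  m9 = b.(a.0 | (0 + 0)) | (b.0 | 0 | (0\{b,c,d} + 0\{a,c})) | =b=> m15, =b=> m16
  m10 = a.b.(a.0 | (0 + 0)) | (0 | 0 | (0\{b,c,d} + 0\{a,c})) | =a=> m16
  m11 = a.0 | (0 + 0) | (d.0 | (0 + 0)\{a}) | =a=> m17, =d=> m18
  m12 = b.(a.0 | (0 + 0)) | (0 | (0 + 0)\{a}) | =b=> m18
  m13 = 0 | (0 + 0) | (a.d.0 | (0 + 0)\{a} + b.0 | b.0 | (0\{b,c,d} + 0\{a,c})) | =a=> m17, =b=> m19, =b=> m20
  m14 = a.0 | (0 + 0) | (0 | b.0 | (0\{b,c,d} + 0\{a,c})) | =a=> m19, =b=> m21
  m15 = a.0 | (0 + 0) | (b.0 | 0 | (0\{b,c,d} + 0\{a,c})) | =a=> m20, =b=> m21
  m16 = b.(a.0 | (0 + 0)) | (0 | 0 | (0\{b,c,d} + 0\{a,c})) | =b=> m21
  m17 = 0 | (0 + 0) | (d.0 | (0 + 0)\{a}) | =d=> m22
  m18 = a.0 | (0 + 0) | (0 | (0 + 0)\{a}) | =a=> m22
  m19 = 0 | (0 + 0) | (0 | b.0 | (0\{b,c,d} + 0\{a,c})) | =b=> m23
  m20 = 0 | (0 + 0) | (b.0 | 0 | (0\{b,c,d} + 0\{a,c})) | =b=> m23
  m21 = a.0 | (0 + 0) | (0 | 0 | (0\{b,c,d} + 0\{a,c})) | =a=> m23
  m22 = 0 | (0 + 0) | (0 | (0 + 0)\{a}) | deadlocked
  m23 = 0 | (0 + 0) | (0 | 0 | (0\{b,c,d} + 0\{a,c})) | deadlocked
Reachable graph of Q (24 states):
  n0 = a.b.(a.0 | (0 + 0)) | (a.c.0 | (0 + 0)\{a} + b.0 | b.0 | (0\{b,c,d} + 0\{a,c})) | =a=> n1, =a=> n2, =b=> n3, =b=> n4
  n1 = a.b.(a.0 | (0 + 0)) | (c.0 | (0 + 0)\{a}) | =a=> n5, =c=> n6
  n2 = b.(a.0 | (0 + 0)) | (a.c.0 | (0 + 0)\{a} + b.0 | b.0 | (0\{b,c,d} + 0\{a,c})) | =a=> n5, =b=> n7, =b=> n8, =b=> n9
  n3 = a.b.(a.0 | (0 + 0)) | (0 | b.0 | (0\{b,c,d} + 0\{a,c})) | =a=> n8, =b=> n10
  n4 = a.b.(a.0 | (0 + 0)) | (b.0 | 0 | (0\{b,c,d} + 0\{a,c})) | =a=> n9, =b=> n10
  n5 = b.(a.0 | (0 + 0)) | (c.0 | (0 + 0)\{a}) | =b=> n11, =c=> n12
  n6 = a.b.(a.0 | (0 + 0)) | (0 | (0 + 0)\{a}) | =a=> n12
  n7 = a.0 | (0 + 0) | (a.c.0 | (0 + 0)\{a} + b.0 | b.0 | (0\{b,c,d} + 0\{a,c})) | =a=> n11, =a=> n13, =b=> n14, =b=> n15
  n8 = b.(a.0 | (0 + 0)) | (0 | b.0 | (0\{b,c,d} + 0\{a,c})) | =b=> n14, =b=> n16
  n9 = b.(a.0 | (0 + 0)) | (b.0 | 0 | (0\{b,c,d} + 0\{a,c})) | =b=> n15, =b=> n16
  n10 = a.b.(a.0 | (0 + 0)) | (0 | 0 | (0\{b,c,d} + 0\{a,c})) | =a=> n16
  n11 = a.0 | (0 + 0) | (c.0 | (0 + 0)\{a}) | =a=> n17, =c=> n18
  n12 = b.(a.0 | (0 + 0)) | (0 | (0 + 0)\{a}) | =b=> n18
  n13 = 0 | (0 + 0) | (a.c.0 | (0 + 0)\{a} + b.0 | b.0 | (0\{b,c,d} + 0\{a,c})) | =a=> n17, =b=> n19, =b=> n20
  n14 = a.0 | (0 + 0) | (0 | b.0 | (0\{b,c,d} + 0\{a,c})) | =a=> n19, =b=> n21
  n15 = a.0 | (0 + 0) | (b.0 | 0 | (0\{b,c,d} + 0\{a,c})) | =a=> n20, =b=> n21
  n16 = b.(a.0 | (0 + 0)) | (0 | 0 | (0\{b,c,d} + 0\{a,c})) | =b=> n21
  n17 = 0 | (0 + 0) | (c.0 | (0 + 0)\{a}) | =c=> n22
  n18 = a.0 | (0 + 0) | (0 | (0 + 0)\{a}) | =a=> n22
  n19 = 0 | (0 + 0) | (0 | b.0 | (0\{b,c,d} + 0\{a,c})) | =b=> n23
  n20 = 0 | (0 + 0) | (b.0 | 0 | (0\{b,c,d} + 0\{a,c})) | =b=> n23
  n21 = a.0 | (0 + 0) | (0 | 0 | (0\{b,c,d} + 0\{a,c})) | =a=> n23
  n22 = 0 | (0 + 0) | (0 | (0 + 0)\{a}) | deadlocked
  n23 = 0 | (0 + 0) | (0 | 0 | (0\{b,c,d} + 0\{a,c})) | deadlocked
Coarsest stable partition (strong bisimilarity classes):
  B0 = {m0}
  B1 = {m3, m4, n3, n4}
  B2 = {m10, m6, n10, n6}
  B3 = {m12, m16, n12, n16}
  B4 = {m18, m21, n18, n21}
  B5 = {m22, m23, n22, n23}
  B6 = {m8, m9, n8, n9}
  B7 = {m14, m15, n14, n15}
  B8 = {m19, m20, n19, n20}
  B9 = {m1}
  B10 = {m5}
  B11 = {m11}
  B12 = {m17}
  B13 = {m2}
  B14 = {m7}
  B15 = {m13}
  B16 = {n0}
  B17 = {n1}
  B18 = {n5}
  B19 = {n11}
  B20 = {n17}
  B21 = {n2}
  B22 = {n7}
  B23 = {n13}
m0 ∈ B0, n0 ∈ B16 → different blocks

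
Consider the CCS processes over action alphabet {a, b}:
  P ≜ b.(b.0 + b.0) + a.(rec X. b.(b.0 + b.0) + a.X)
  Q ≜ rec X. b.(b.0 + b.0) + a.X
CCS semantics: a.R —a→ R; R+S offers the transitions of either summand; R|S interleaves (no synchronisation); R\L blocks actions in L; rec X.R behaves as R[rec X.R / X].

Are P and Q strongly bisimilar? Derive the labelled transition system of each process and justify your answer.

P ~ Q

P's transition system — 4 states:
  s0 = b.(b.0 + b.0) + a.(rec X. b.(b.0 + b.0) + a.X) :: —a→ s1, —b→ s2
  s1 = rec X. b.(b.0 + b.0) + a.X :: —a→ s1, —b→ s2
  s2 = b.0 + b.0 :: —b→ s3
  s3 = 0 :: ·
Q's transition system — 3 states:
  t0 = rec X. b.(b.0 + b.0) + a.X :: —a→ t0, —b→ t1
  t1 = b.0 + b.0 :: —b→ t2
  t2 = 0 :: ·
Bisimilarity quotient blocks:
  B0 = {s0, s1, t0}
  B1 = {s2, t1}
  B2 = {s3, t2}
s0 ∈ B0, t0 ∈ B0 → same block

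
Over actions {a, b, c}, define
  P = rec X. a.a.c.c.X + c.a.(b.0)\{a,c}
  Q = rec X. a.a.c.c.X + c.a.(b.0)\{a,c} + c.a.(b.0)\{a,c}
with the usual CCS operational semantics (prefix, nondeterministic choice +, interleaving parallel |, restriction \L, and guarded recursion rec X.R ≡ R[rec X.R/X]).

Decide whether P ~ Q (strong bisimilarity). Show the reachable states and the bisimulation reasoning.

P's transition system — 7 states:
  m0 = rec X. a.a.c.c.X + c.a.(b.0)\{a,c} :: -a-> m1, -c-> m2
  m1 = a.c.c.(rec X. a.a.c.c.X + c.a.(b.0)\{a,c}) :: -a-> m3
  m2 = a.(b.0)\{a,c} :: -a-> m4
  m3 = c.c.(rec X. a.a.c.c.X + c.a.(b.0)\{a,c}) :: -c-> m5
  m4 = (b.0)\{a,c} :: -b-> m6
  m5 = c.(rec X. a.a.c.c.X + c.a.(b.0)\{a,c}) :: -c-> m0
  m6 = 0\{a,c} :: ·
Q's transition system — 7 states:
  n0 = rec X. a.a.c.c.X + c.a.(b.0)\{a,c} + c.a.(b.0)\{a,c} :: -a-> n1, -c-> n2
  n1 = a.c.c.(rec X. a.a.c.c.X + c.a.(b.0)\{a,c} + c.a.(b.0)\{a,c}) :: -a-> n3
  n2 = a.(b.0)\{a,c} :: -a-> n4
  n3 = c.c.(rec X. a.a.c.c.X + c.a.(b.0)\{a,c} + c.a.(b.0)\{a,c}) :: -c-> n5
  n4 = (b.0)\{a,c} :: -b-> n6
  n5 = c.(rec X. a.a.c.c.X + c.a.(b.0)\{a,c} + c.a.(b.0)\{a,c}) :: -c-> n0
  n6 = 0\{a,c} :: ·
Coarsest stable partition (strong bisimilarity classes):
  B0 = {m0, n0}
  B1 = {m2, n2}
  B2 = {m4, n4}
  B3 = {m6, n6}
  B4 = {m1, n1}
  B5 = {m3, n3}
  B6 = {m5, n5}
m0 ∈ B0, n0 ∈ B0 → same block

YES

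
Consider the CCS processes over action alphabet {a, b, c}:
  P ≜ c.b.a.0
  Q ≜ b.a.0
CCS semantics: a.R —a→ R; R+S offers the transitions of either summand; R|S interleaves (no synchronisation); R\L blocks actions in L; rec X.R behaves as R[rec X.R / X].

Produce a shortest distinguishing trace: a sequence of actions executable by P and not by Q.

c

P's transition system — 4 states:
  s0 = c.b.a.0 ⊢ —c→ s1
  s1 = b.a.0 ⊢ —b→ s2
  s2 = a.0 ⊢ —a→ s3
  s3 = 0 ⊢ deadlocked
Q's transition system — 3 states:
  t0 = b.a.0 ⊢ —b→ t1
  t1 = a.0 ⊢ —a→ t2
  t2 = 0 ⊢ deadlocked
Trace ⟨c⟩ through P, begin at {s0}:
  [1] c ⇒ {s1}
  — P admits the full trace.
Trace ⟨c⟩ through Q, begin at {t0}:
  [1] c ⇒ ∅ (Q stuck)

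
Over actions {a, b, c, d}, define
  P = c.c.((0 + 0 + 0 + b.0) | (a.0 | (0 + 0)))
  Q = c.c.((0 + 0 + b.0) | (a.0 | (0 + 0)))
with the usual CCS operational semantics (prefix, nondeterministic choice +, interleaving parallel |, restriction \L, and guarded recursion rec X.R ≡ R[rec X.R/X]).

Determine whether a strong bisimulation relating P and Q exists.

LTS(P): 6 reachable states
  m0 = c.c.((0 + 0 + 0 + b.0) | (a.0 | (0 + 0))) has moves =c=> m1
  m1 = c.((0 + 0 + 0 + b.0) | (a.0 | (0 + 0))) has moves =c=> m2
  m2 = (0 + 0 + 0 + b.0) | (a.0 | (0 + 0)) has moves =a=> m3, =b=> m4
  m3 = (0 + 0 + 0 + b.0) | (0 | (0 + 0)) has moves =b=> m5
  m4 = 0 | (a.0 | (0 + 0)) has moves =a=> m5
  m5 = 0 | (0 | (0 + 0)) has moves (no moves)
LTS(Q): 6 reachable states
  n0 = c.c.((0 + 0 + b.0) | (a.0 | (0 + 0))) has moves =c=> n1
  n1 = c.((0 + 0 + b.0) | (a.0 | (0 + 0))) has moves =c=> n2
  n2 = (0 + 0 + b.0) | (a.0 | (0 + 0)) has moves =a=> n3, =b=> n4
  n3 = (0 + 0 + b.0) | (0 | (0 + 0)) has moves =b=> n5
  n4 = 0 | (a.0 | (0 + 0)) has moves =a=> n5
  n5 = 0 | (0 | (0 + 0)) has moves (no moves)
Partition-refinement fixed point:
  B0 = {m0, n0}
  B1 = {m1, n1}
  B2 = {m2, n2}
  B3 = {m3, n3}
  B4 = {m5, n5}
  B5 = {m4, n4}
m0 ∈ B0, n0 ∈ B0 → same block

bisimilar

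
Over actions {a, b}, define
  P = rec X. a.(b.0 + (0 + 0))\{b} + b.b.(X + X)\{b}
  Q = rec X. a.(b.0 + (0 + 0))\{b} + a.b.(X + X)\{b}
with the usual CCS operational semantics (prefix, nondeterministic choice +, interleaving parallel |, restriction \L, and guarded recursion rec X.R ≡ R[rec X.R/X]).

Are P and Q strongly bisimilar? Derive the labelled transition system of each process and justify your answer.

P's transition system — 5 states:
  s0 = rec X. a.(b.0 + (0 + 0))\{b} + b.b.(X + X)\{b} → =a=> s1, =b=> s2
  s1 = (b.0 + (0 + 0))\{b} → deadlocked
  s2 = b.((rec X. a.(b.0 + (0 + 0))\{b} + b.b.(X + X)\{b}) + (rec X. a.(b.0 + (0 + 0))\{b} + b.b.(X + X)\{b}))\{b} → =b=> s3
  s3 = ((rec X. a.(b.0 + (0 + 0))\{b} + b.b.(X + X)\{b}) + (rec X. a.(b.0 + (0 + 0))\{b} + b.b.(X + X)\{b}))\{b} → =a=> s4
  s4 = (b.0 + (0 + 0))\{b}\{b} → deadlocked
Q's transition system — 6 states:
  t0 = rec X. a.(b.0 + (0 + 0))\{b} + a.b.(X + X)\{b} → =a=> t1, =a=> t2
  t1 = (b.0 + (0 + 0))\{b} → deadlocked
  t2 = b.((rec X. a.(b.0 + (0 + 0))\{b} + a.b.(X + X)\{b}) + (rec X. a.(b.0 + (0 + 0))\{b} + a.b.(X + X)\{b}))\{b} → =b=> t3
  t3 = ((rec X. a.(b.0 + (0 + 0))\{b} + a.b.(X + X)\{b}) + (rec X. a.(b.0 + (0 + 0))\{b} + a.b.(X + X)\{b}))\{b} → =a=> t4, =a=> t5
  t4 = (b.((rec X. a.(b.0 + (0 + 0))\{b} + a.b.(X + X)\{b}) + (rec X. a.(b.0 + (0 + 0))\{b} + a.b.(X + X)\{b}))\{b})\{b} → deadlocked
  t5 = (b.0 + (0 + 0))\{b}\{b} → deadlocked
Partition-refinement fixed point:
  B0 = {s0}
  B1 = {s2, t2}
  B2 = {s3, t3}
  B3 = {s1, s4, t1, t4, t5}
  B4 = {t0}
s0 ∈ B0, t0 ∈ B4 → different blocks

P ≁ Q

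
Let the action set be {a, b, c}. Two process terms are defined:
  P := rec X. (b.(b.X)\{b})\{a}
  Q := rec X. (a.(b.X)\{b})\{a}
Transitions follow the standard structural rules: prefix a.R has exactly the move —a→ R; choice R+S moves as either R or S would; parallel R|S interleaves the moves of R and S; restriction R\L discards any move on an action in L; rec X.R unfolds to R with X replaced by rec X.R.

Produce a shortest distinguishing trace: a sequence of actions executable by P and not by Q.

b

P's transition system — 2 states:
  u0 = rec X. (b.(b.X)\{b})\{a} :: -b-> u1
  u1 = (b.(rec X. (b.(b.X)\{b})\{a}))\{b}\{a} :: ·
Q's transition system — 1 states:
  v0 = rec X. (a.(b.X)\{b})\{a} :: ·
Executing b from P (initial set {u0}):
  [1] b ⇒ {u1}
  — P admits the full trace.
Executing b from Q (initial set {v0}):
  [1] b ⇒ no successor for Q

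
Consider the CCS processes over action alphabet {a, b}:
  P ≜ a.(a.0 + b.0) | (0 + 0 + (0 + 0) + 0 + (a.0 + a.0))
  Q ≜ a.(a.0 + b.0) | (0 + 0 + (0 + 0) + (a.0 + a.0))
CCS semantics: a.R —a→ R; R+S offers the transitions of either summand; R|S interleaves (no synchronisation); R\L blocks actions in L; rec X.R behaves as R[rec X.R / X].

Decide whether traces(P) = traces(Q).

YES

P's transition system — 6 states:
  s0 = a.(a.0 + b.0) | (0 + 0 + (0 + 0) + 0 + (a.0 + a.0)) → —a→ s1, —a→ s2
  s1 = (a.0 + b.0) | (0 + 0 + (0 + 0) + 0 + (a.0 + a.0)) → —a→ s3, —a→ s4, —b→ s4
  s2 = a.(a.0 + b.0) | 0 → —a→ s3
  s3 = (a.0 + b.0) | 0 → —a→ s5, —b→ s5
  s4 = 0 | (0 + 0 + (0 + 0) + 0 + (a.0 + a.0)) → —a→ s5
  s5 = 0 | 0 → ·
Q's transition system — 6 states:
  t0 = a.(a.0 + b.0) | (0 + 0 + (0 + 0) + (a.0 + a.0)) → —a→ t1, —a→ t2
  t1 = (a.0 + b.0) | (0 + 0 + (0 + 0) + (a.0 + a.0)) → —a→ t3, —a→ t4, —b→ t4
  t2 = a.(a.0 + b.0) | 0 → —a→ t3
  t3 = (a.0 + b.0) | 0 → —a→ t5, —b→ t5
  t4 = 0 | (0 + 0 + (0 + 0) + (a.0 + a.0)) → —a→ t5
  t5 = 0 | 0 → ·
Coarsest stable partition (strong bisimilarity classes):
  B0 = {s0, t0}
  B1 = {s2, t2}
  B2 = {s3, t3}
  B3 = {s5, t5}
  B4 = {s1, t1}
  B5 = {s4, t4}
s0 ∈ B0, t0 ∈ B0 → same block
Bisimilar ⇒ trace-equivalent.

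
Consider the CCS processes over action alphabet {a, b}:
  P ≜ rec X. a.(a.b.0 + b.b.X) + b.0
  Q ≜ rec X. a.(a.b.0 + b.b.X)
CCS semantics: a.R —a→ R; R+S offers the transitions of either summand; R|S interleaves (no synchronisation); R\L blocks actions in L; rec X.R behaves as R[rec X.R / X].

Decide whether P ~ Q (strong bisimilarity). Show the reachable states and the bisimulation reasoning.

not bisimilar

LTS(P): 5 reachable states
  u0 = rec X. a.(a.b.0 + b.b.X) + b.0 has moves --a--▸ u1, --b--▸ u2
  u1 = a.b.0 + b.b.(rec X. a.(a.b.0 + b.b.X) + b.0) has moves --a--▸ u3, --b--▸ u4
  u2 = 0 has moves deadlocked
  u3 = b.0 has moves --b--▸ u2
  u4 = b.(rec X. a.(a.b.0 + b.b.X) + b.0) has moves --b--▸ u0
LTS(Q): 5 reachable states
  v0 = rec X. a.(a.b.0 + b.b.X) has moves --a--▸ v1
  v1 = a.b.0 + b.b.(rec X. a.(a.b.0 + b.b.X)) has moves --a--▸ v2, --b--▸ v3
  v2 = b.0 has moves --b--▸ v4
  v3 = b.(rec X. a.(a.b.0 + b.b.X)) has moves --b--▸ v0
  v4 = 0 has moves deadlocked
Bisimilarity quotient blocks:
  B0 = {u0}
  B1 = {u1}
  B2 = {u3, v2}
  B3 = {u2, v4}
  B4 = {u4}
  B5 = {v0}
  B6 = {v1}
  B7 = {v3}
u0 ∈ B0, v0 ∈ B5 → different blocks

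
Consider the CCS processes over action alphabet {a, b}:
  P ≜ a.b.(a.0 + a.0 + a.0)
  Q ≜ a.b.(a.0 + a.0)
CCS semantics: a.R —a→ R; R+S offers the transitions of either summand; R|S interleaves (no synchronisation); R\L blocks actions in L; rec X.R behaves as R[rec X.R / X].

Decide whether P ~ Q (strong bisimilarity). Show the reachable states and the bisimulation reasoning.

P ~ Q

P's transition system — 4 states:
  m0 = a.b.(a.0 + a.0 + a.0) → --a--▸ m1
  m1 = b.(a.0 + a.0 + a.0) → --b--▸ m2
  m2 = a.0 + a.0 + a.0 → --a--▸ m3
  m3 = 0 → deadlocked
Q's transition system — 4 states:
  n0 = a.b.(a.0 + a.0) → --a--▸ n1
  n1 = b.(a.0 + a.0) → --b--▸ n2
  n2 = a.0 + a.0 → --a--▸ n3
  n3 = 0 → deadlocked
Bisimilarity quotient blocks:
  B0 = {m0, n0}
  B1 = {m1, n1}
  B2 = {m2, n2}
  B3 = {m3, n3}
m0 ∈ B0, n0 ∈ B0 → same block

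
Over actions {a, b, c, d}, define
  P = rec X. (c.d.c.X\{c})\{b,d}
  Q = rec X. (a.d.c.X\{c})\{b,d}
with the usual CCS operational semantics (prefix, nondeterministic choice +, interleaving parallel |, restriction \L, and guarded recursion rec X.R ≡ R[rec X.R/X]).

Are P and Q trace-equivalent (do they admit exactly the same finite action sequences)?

Reachable graph of P (2 states):
  s0 = rec X. (c.d.c.X\{c})\{b,d} :: --c--▸ s1
  s1 = (d.c.(rec X. (c.d.c.X\{c})\{b,d})\{c})\{b,d} :: deadlocked
Reachable graph of Q (2 states):
  t0 = rec X. (a.d.c.X\{c})\{b,d} :: --a--▸ t1
  t1 = (d.c.(rec X. (a.d.c.X\{c})\{b,d})\{c})\{b,d} :: deadlocked
Run σ = ⟨c⟩ on P: start {s0}
  [1] c ⇒ {s1}
  P completes σ.
Run σ = ⟨c⟩ on Q: start {t0}
  [1] c ⇒ ∅  — Q cannot continue

trace-distinct — witness ⟨c⟩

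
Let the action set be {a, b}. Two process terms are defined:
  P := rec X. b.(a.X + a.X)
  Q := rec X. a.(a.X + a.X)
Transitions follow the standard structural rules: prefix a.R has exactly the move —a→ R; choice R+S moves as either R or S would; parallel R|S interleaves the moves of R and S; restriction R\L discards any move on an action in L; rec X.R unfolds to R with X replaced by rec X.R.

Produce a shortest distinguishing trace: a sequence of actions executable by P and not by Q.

P's transition system — 2 states:
  u0 = rec X. b.(a.X + a.X) has moves =b=> u1
  u1 = a.(rec X. b.(a.X + a.X)) + a.(rec X. b.(a.X + a.X)) has moves =a=> u0
Q's transition system — 2 states:
  v0 = rec X. a.(a.X + a.X) has moves =a=> v1
  v1 = a.(rec X. a.(a.X + a.X)) + a.(rec X. a.(a.X + a.X)) has moves =a=> v0
Run σ = ⟨b⟩ on P: start {u0}
  after b @ step 1: {u1}
  ✓ P
Run σ = ⟨b⟩ on Q: start {v0}
  after b @ step 1: ∅  — Q cannot continue

b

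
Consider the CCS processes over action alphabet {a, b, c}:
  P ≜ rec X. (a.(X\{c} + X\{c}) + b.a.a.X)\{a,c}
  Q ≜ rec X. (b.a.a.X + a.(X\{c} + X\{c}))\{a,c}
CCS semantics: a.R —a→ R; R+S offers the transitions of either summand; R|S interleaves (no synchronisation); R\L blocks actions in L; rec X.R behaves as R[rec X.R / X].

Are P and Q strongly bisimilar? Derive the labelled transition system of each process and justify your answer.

P ~ Q

P's transition system — 2 states:
  p0 = rec X. (a.(X\{c} + X\{c}) + b.a.a.X)\{a,c} :: ··b··> p1
  p1 = (a.a.(rec X. (a.(X\{c} + X\{c}) + b.a.a.X)\{a,c}))\{a,c} :: stopped
Q's transition system — 2 states:
  q0 = rec X. (b.a.a.X + a.(X\{c} + X\{c}))\{a,c} :: ··b··> q1
  q1 = (a.a.(rec X. (b.a.a.X + a.(X\{c} + X\{c}))\{a,c}))\{a,c} :: stopped
Partition-refinement fixed point:
  B0 = {p0, q0}
  B1 = {p1, q1}
p0 ∈ B0, q0 ∈ B0 → same block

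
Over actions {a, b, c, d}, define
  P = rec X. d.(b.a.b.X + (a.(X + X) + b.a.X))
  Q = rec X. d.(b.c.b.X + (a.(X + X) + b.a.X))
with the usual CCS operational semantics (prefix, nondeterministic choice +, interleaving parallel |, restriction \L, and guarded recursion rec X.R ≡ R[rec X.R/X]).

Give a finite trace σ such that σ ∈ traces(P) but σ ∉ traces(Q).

dbab

Reachable graph of P (6 states):
  u0 = rec X. d.(b.a.b.X + (a.(X + X) + b.a.X)) :: =d=> u1
  u1 = b.a.b.(rec X. d.(b.a.b.X + (a.(X + X) + b.a.X))) + (a.((rec X. d.(b.a.b.X + (a.(X + X) + b.a.X))) + (rec X. d.(b.a.b.X + (a.(X + X) + b.a.X)))) + b.a.(rec X. d.(b.a.b.X + (a.(X + X) + b.a.X)))) :: =a=> u2, =b=> u3, =b=> u4
  u2 = (rec X. d.(b.a.b.X + (a.(X + X) + b.a.X))) + (rec X. d.(b.a.b.X + (a.(X + X) + b.a.X))) :: =d=> u1
  u3 = a.(rec X. d.(b.a.b.X + (a.(X + X) + b.a.X))) :: =a=> u0
  u4 = a.b.(rec X. d.(b.a.b.X + (a.(X + X) + b.a.X))) :: =a=> u5
  u5 = b.(rec X. d.(b.a.b.X + (a.(X + X) + b.a.X))) :: =b=> u0
Reachable graph of Q (6 states):
  v0 = rec X. d.(b.c.b.X + (a.(X + X) + b.a.X)) :: =d=> v1
  v1 = b.c.b.(rec X. d.(b.c.b.X + (a.(X + X) + b.a.X))) + (a.((rec X. d.(b.c.b.X + (a.(X + X) + b.a.X))) + (rec X. d.(b.c.b.X + (a.(X + X) + b.a.X)))) + b.a.(rec X. d.(b.c.b.X + (a.(X + X) + b.a.X)))) :: =a=> v2, =b=> v3, =b=> v4
  v2 = (rec X. d.(b.c.b.X + (a.(X + X) + b.a.X))) + (rec X. d.(b.c.b.X + (a.(X + X) + b.a.X))) :: =d=> v1
  v3 = a.(rec X. d.(b.c.b.X + (a.(X + X) + b.a.X))) :: =a=> v0
  v4 = c.b.(rec X. d.(b.c.b.X + (a.(X + X) + b.a.X))) :: =c=> v5
  v5 = b.(rec X. d.(b.c.b.X + (a.(X + X) + b.a.X))) :: =b=> v0
Trace ⟨dbab⟩ through P, begin at {u0}:
  after d @ step 1: {u1}
  after b @ step 2: {u3, u4}
  after a @ step 3: {u0, u5}
  after b @ step 4: {u0}
  ✓ P
Trace ⟨dbab⟩ through Q, begin at {v0}:
  after d @ step 1: {v1}
  after b @ step 2: {v3, v4}
  after a @ step 3: {v0}
  after b @ step 4: ∅ (Q stuck)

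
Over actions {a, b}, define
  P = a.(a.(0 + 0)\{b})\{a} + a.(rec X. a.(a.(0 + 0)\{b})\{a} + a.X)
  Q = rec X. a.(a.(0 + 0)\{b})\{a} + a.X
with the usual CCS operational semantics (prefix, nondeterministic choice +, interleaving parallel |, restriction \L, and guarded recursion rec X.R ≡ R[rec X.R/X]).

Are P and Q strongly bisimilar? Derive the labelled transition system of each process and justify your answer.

P's transition system — 3 states:
  u0 = a.(a.(0 + 0)\{b})\{a} + a.(rec X. a.(a.(0 + 0)\{b})\{a} + a.X) :: =a=> u1, =a=> u2
  u1 = (a.(0 + 0)\{b})\{a} :: stopped
  u2 = rec X. a.(a.(0 + 0)\{b})\{a} + a.X :: =a=> u1, =a=> u2
Q's transition system — 2 states:
  v0 = rec X. a.(a.(0 + 0)\{b})\{a} + a.X :: =a=> v0, =a=> v1
  v1 = (a.(0 + 0)\{b})\{a} :: stopped
Coarsest stable partition (strong bisimilarity classes):
  B0 = {u0, u2, v0}
  B1 = {u1, v1}
u0 ∈ B0, v0 ∈ B0 → same block

P ~ Q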